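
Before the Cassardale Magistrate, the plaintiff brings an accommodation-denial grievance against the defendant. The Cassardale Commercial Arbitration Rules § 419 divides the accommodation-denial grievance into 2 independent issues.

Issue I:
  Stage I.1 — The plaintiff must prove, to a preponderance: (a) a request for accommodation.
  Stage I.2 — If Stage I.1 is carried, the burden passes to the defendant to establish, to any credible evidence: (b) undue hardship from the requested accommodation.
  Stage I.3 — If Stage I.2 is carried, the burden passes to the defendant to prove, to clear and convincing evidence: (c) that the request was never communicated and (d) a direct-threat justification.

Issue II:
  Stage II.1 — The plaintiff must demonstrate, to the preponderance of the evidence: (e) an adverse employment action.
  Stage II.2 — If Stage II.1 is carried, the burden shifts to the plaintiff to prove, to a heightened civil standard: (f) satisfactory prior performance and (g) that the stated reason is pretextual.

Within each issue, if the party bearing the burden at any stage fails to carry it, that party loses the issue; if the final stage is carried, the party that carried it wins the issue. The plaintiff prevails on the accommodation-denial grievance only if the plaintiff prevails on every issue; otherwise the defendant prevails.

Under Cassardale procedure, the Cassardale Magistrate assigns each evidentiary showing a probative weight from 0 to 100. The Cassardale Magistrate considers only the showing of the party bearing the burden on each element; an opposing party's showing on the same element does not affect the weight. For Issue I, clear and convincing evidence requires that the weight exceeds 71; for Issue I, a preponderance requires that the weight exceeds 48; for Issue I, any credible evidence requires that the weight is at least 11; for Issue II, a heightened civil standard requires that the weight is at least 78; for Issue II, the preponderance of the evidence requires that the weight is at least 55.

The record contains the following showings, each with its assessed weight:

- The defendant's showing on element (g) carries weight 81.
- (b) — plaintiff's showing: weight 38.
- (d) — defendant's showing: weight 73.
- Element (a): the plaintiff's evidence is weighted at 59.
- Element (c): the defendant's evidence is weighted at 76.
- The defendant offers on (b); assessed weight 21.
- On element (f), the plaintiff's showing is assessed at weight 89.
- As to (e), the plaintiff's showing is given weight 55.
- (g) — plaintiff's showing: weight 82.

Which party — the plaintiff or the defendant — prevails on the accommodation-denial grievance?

defendant

— Issue I —
Stage I.1 (plaintiff, a preponderance, weight exceeds 48): (a) 59 > 48 — meets.
  Stage I.1 is satisfied; the onus moves to the defendant.
Stage I.2 (defendant, any credible evidence, weight is at least 11): (b) 21 (plaintiff's 38 disregarded) ≥ 11 — meets.
  Stage I.2 is satisfied; the defendant continues to bear the burden.
Stage I.3 (defendant, clear and convincing evidence, weight exceeds 71): (c) 76 > 71 — meets; (d) 73 > 71 — meets.
  All elements met at the final stage.
Every stage carried; the defendant prevails on this issue.
— Issue II —
Stage II.1 — burden on plaintiff; standard: the preponderance of the evidence (weight is at least 55).
    (e): 55 ≥ 55 [met]
  All elements met. The plaintiff retains the burden for Stage II.2.
Stage II.2 — burden on plaintiff; standard: a heightened civil standard (weight is at least 78).
    (f): 89 ≥ 78 [met]
    (g): 82 (defendant's 81 disregarded) ≥ 78 [met]
  All elements met at the final stage.
With every stage satisfied, the plaintiff prevails on this issue.
Per-issue: Issue I → defendant; Issue II → plaintiff. The plaintiff must prevail on every issue; overall, the defendant prevails.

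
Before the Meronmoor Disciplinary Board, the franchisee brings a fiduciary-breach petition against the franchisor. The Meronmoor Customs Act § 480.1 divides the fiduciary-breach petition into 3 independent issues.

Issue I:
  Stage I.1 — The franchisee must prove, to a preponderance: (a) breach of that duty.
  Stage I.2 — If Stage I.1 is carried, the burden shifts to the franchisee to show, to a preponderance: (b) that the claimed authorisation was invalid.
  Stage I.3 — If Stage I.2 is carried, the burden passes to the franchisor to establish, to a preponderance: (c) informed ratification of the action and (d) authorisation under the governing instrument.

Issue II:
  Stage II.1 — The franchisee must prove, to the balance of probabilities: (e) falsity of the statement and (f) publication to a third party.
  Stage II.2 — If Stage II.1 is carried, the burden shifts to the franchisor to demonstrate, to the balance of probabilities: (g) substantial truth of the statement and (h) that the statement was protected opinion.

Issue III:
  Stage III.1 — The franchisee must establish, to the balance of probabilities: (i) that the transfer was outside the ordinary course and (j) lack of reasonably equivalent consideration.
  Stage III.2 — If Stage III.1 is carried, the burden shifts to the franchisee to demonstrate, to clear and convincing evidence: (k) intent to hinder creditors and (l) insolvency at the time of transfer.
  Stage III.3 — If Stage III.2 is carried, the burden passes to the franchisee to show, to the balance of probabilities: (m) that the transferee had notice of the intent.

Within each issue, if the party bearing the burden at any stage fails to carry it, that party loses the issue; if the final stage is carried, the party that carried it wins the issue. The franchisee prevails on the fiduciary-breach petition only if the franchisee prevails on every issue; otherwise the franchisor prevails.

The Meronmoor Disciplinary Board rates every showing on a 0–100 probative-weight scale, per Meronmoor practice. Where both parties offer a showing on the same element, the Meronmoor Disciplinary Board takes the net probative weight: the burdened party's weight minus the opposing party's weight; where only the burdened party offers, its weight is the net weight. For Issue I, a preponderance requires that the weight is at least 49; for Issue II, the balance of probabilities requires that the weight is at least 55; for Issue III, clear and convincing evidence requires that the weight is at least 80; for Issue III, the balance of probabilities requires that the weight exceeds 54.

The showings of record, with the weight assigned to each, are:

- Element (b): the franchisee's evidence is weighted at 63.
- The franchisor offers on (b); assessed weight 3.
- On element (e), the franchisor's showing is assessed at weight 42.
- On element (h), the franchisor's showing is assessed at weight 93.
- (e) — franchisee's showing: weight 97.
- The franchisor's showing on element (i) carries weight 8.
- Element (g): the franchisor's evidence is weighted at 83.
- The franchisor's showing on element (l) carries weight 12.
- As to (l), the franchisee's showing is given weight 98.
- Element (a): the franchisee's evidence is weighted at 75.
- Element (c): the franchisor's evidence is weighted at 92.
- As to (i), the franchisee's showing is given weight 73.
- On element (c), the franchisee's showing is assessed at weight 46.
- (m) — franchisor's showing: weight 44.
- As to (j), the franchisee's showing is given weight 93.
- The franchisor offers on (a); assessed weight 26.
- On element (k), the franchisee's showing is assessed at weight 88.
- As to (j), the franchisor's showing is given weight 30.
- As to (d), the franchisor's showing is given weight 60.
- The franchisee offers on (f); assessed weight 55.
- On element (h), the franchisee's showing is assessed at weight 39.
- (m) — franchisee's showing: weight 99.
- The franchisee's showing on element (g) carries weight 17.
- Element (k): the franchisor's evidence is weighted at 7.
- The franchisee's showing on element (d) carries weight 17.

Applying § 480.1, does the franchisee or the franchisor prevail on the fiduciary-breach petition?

— Issue I —
Stage I.1 (franchisee, a preponderance, weight is at least 49): (a) net 75−26=49 ≥ 49 — meets.
  Stage I.1 is satisfied; the franchisee continues to bear the burden.
Stage I.2 (franchisee, a preponderance, weight is at least 49): (b) net 63−3=60 ≥ 49 — meets.
  Stage I.2 carried; the burden shifts to the franchisor.
Stage I.3 (franchisor, a preponderance, weight is at least 49): (c) net 92−46=46 < 49 — fails; (d) net 60−17=43 < 49 — fails.
  The franchisor does not carry Stage I.3.
The franchisee prevails on this issue.
— Issue II —
Stage II.1 — burden on franchisee; standard: the balance of probabilities (weight is at least 55).
    (e): 97 − 42 = 55 ≥ 55 [met]
    (f): 55 ≥ 55 [met]
  Stage II.1 is satisfied; the onus moves to the franchisor.
Stage II.2 — burden on franchisor; standard: the balance of probabilities (weight is at least 55).
    (g): 83 − 17 = 66 ≥ 55 [met]
    (h): 93 − 39 = 54 < 55 [not met]
  The franchisor does not carry Stage II.2.
The analysis ends at Stage II.2; the franchisee prevails on this issue.
— Issue III —
Stage III.1 — burden on franchisee; standard: the balance of probabilities (weight exceeds 54).
    (i): 73 − 8 = 65 > 54 [met]
    (j): 93 − 30 = 63 > 54 [met]
  Stage III.1 carried; the burden remains with the franchisee.
Stage III.2 — burden on franchisee; standard: clear and convincing evidence (weight is at least 80).
    (k): 88 − 7 = 81 ≥ 80 [met]
    (l): 98 − 12 = 86 ≥ 80 [met]
  Stage III.2 carried; the burden remains with the franchisee.
Stage III.3 — burden on franchisee; standard: the balance of probabilities (weight exceeds 54).
    (m): 99 − 44 = 55 > 54 [met]
  The franchisee carries the last stage.
Every stage carried; the franchisee prevails on this issue.
Per-issue: Issue I → franchisee; Issue II → franchisee; Issue III → franchisee. The franchisee must prevail on every issue; overall, the franchisee prevails.

franchisee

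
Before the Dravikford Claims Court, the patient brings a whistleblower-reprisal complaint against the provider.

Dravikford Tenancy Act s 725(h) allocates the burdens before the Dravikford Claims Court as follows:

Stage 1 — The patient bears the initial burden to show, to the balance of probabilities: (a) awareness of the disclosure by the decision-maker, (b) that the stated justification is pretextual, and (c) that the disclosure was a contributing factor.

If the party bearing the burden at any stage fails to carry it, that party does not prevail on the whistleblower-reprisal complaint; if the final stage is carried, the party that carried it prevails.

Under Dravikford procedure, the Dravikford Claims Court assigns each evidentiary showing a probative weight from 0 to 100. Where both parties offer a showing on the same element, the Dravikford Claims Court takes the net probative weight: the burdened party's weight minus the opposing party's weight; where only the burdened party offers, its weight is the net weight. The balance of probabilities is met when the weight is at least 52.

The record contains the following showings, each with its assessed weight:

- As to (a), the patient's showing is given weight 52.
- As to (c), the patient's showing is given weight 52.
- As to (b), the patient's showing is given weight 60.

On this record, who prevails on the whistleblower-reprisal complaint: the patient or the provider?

patient

Stage 1 (patient, the balance of probabilities, weight is at least 52): (a) 52 ≥ 52 — meets; (b) 60 ≥ 52 — meets; (c) 52 ≥ 52 — meets.
  Stage 1 carried; the final stage is satisfied.
With every stage satisfied, the patient prevails.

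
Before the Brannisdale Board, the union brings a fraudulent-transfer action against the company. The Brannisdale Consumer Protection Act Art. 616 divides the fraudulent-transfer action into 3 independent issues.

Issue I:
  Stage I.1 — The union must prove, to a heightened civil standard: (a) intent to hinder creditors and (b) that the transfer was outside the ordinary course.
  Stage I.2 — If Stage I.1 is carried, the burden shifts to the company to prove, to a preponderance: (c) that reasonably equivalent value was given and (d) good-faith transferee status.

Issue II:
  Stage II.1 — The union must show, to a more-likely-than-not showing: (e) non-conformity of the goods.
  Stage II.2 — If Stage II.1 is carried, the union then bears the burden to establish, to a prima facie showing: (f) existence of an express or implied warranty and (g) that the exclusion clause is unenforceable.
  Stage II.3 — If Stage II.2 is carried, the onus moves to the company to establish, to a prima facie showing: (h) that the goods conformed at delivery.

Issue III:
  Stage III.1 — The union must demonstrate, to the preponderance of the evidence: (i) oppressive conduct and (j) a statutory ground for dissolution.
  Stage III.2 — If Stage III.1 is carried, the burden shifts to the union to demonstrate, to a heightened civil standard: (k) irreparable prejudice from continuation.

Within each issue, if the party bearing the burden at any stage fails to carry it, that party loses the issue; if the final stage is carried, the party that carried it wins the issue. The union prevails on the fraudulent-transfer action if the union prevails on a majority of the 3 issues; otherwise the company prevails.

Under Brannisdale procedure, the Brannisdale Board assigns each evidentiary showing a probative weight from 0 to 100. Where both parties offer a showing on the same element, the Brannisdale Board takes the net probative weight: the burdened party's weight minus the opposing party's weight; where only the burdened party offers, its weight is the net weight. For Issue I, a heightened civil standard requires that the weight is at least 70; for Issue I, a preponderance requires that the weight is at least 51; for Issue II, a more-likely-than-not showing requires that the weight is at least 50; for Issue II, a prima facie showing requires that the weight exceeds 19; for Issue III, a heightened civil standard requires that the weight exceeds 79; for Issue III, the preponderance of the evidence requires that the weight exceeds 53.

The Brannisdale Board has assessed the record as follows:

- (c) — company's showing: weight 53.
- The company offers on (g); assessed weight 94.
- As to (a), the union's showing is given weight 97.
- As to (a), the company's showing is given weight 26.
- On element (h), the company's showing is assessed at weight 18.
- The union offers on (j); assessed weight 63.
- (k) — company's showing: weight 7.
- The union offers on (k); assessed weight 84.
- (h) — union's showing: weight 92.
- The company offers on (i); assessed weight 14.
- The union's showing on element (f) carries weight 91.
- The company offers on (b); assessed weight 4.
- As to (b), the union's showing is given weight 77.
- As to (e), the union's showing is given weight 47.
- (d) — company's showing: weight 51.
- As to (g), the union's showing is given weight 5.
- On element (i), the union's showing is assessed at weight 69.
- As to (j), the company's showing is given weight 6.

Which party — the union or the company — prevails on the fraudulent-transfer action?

— Issue I —
Stage I.1 — burden on union; standard: a heightened civil standard (weight is at least 70).
    (a): 97 − 26 = 71 ≥ 70 [met]
    (b): 77 − 4 = 73 ≥ 70 [met]
  All elements met. The burden passes to the company.
Stage I.2 — burden on company; standard: a preponderance (weight is at least 51).
    (c): 53 ≥ 51 [met]
    (d): 51 ≥ 51 [met]
  Stage I.2 carried; the final stage is satisfied.
All stages carried — the company prevails on this issue.
— Issue II —
Stage II.1 (union, a more-likely-than-not showing, weight is at least 50): (e) 47 < 50 — fails.
  The union does not carry Stage II.1.
The company prevails on this issue.
— Issue III —
Stage III.1 — burden on union; standard: the preponderance of the evidence (weight exceeds 53).
    (i): 69 − 14 = 55 > 53 [met]
    (j): 63 − 6 = 57 > 53 [met]
  Stage III.1 carried; the burden remains with the union.
Stage III.2 — burden on union; standard: a heightened civil standard (weight exceeds 79).
    (k): 84 − 7 = 77 ≤ 79 [not met]
  Stage III.2 not carried; the union fails its burden.
So the company prevails on this issue.
Per-issue: Issue I → company; Issue II → company; Issue III → company. The union must prevail on a majority of issues; overall, the company prevails.

company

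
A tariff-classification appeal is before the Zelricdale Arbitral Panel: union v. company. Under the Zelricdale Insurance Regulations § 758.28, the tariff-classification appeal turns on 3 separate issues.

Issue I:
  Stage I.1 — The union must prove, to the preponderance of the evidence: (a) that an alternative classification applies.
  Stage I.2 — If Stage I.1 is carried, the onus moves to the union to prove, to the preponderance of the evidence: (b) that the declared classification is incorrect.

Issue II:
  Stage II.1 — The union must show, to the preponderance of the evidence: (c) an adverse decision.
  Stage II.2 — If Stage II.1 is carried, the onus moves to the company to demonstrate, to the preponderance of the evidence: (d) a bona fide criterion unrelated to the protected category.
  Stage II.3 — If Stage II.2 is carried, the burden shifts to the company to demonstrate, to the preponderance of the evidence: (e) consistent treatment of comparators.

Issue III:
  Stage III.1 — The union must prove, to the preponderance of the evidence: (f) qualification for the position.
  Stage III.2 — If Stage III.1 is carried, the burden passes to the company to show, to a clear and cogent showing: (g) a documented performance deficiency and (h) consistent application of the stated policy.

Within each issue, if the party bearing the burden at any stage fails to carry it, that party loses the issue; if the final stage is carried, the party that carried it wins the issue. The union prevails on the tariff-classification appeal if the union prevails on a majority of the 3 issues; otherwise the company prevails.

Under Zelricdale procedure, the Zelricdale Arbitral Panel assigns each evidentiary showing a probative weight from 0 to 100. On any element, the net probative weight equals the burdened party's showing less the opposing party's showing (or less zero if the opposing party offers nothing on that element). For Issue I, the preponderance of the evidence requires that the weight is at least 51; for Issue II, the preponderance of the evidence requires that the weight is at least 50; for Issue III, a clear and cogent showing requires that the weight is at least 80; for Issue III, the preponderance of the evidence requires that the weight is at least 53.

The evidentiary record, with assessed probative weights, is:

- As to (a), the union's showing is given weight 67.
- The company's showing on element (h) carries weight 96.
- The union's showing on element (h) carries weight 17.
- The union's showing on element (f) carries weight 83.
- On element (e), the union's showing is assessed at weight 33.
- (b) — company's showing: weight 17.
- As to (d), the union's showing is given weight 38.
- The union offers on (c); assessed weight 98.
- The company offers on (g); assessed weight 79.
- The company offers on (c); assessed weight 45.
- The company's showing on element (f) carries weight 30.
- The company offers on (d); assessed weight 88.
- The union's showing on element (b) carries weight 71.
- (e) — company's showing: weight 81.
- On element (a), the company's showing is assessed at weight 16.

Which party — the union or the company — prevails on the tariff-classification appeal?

union

— Issue I —
Stage I.1 (union, the preponderance of the evidence, weight is at least 51): (a) net 67−16=51 ≥ 51 — meets.
  All elements met. The union retains the burden for Stage I.2.
Stage I.2 (union, the preponderance of the evidence, weight is at least 51): (b) net 71−17=54 ≥ 51 — meets.
  The union carries the last stage.
All stages carried — the union prevails on this issue.
— Issue II —
At Stage II.1 the union must meet the preponderance of the evidence (weight is at least 50): on (c) the weight is 98 less the opposing 45 gives net 53, which does reach 50, so (c) meets the standard.
  Stage II.1 carried; the burden shifts to the company.
At Stage II.2 the company must meet the preponderance of the evidence (weight is at least 50): on (d) the weight is 88 less the opposing 38 gives net 50, ≥ 50, so (d) meets the standard.
  All elements met. The company retains the burden for Stage II.3.
At Stage II.3 the company must meet the preponderance of the evidence (weight is at least 50): on (e) the weight is 81 less the opposing 33 gives net 48, < 50, so (e) does not meet the standard.
  The company does not carry Stage II.3.
The union prevails on this issue.
— Issue III —
Stage III.1 — burden on union; standard: the preponderance of the evidence (weight is at least 53).
    (f): 83 − 30 = 53 ≥ 53 [met]
  Stage III.1 carried; the burden shifts to the company.
Stage III.2 — burden on company; standard: a clear and cogent showing (weight is at least 80).
    (g): 79 < 80 [not met]
    (h): 96 − 17 = 79 < 80 [not met]
  Not every element is met, so the company fails to carry Stage III.2.
The union prevails on this issue.
Per-issue: Issue I → union; Issue II → union; Issue III → union. The union must prevail on a majority of issues; overall, the union prevails.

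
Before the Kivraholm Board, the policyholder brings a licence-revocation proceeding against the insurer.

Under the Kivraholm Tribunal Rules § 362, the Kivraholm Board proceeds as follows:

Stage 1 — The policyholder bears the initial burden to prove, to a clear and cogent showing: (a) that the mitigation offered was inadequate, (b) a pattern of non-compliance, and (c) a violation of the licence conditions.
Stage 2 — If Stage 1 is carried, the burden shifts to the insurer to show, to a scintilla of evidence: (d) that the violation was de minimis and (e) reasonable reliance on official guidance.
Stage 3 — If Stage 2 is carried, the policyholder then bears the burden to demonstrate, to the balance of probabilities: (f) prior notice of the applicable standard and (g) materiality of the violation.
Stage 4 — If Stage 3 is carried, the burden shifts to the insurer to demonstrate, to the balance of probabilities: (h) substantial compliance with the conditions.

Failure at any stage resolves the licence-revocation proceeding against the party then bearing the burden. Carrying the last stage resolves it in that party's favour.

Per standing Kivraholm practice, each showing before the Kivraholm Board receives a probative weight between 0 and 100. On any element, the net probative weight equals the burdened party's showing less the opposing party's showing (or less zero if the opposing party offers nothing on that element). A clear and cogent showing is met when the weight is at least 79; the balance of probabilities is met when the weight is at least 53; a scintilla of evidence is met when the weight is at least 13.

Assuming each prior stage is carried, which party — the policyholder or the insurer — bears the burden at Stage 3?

Stage 3's rule assigns the burden to the policyholder (to the balance of probabilities).

policyholder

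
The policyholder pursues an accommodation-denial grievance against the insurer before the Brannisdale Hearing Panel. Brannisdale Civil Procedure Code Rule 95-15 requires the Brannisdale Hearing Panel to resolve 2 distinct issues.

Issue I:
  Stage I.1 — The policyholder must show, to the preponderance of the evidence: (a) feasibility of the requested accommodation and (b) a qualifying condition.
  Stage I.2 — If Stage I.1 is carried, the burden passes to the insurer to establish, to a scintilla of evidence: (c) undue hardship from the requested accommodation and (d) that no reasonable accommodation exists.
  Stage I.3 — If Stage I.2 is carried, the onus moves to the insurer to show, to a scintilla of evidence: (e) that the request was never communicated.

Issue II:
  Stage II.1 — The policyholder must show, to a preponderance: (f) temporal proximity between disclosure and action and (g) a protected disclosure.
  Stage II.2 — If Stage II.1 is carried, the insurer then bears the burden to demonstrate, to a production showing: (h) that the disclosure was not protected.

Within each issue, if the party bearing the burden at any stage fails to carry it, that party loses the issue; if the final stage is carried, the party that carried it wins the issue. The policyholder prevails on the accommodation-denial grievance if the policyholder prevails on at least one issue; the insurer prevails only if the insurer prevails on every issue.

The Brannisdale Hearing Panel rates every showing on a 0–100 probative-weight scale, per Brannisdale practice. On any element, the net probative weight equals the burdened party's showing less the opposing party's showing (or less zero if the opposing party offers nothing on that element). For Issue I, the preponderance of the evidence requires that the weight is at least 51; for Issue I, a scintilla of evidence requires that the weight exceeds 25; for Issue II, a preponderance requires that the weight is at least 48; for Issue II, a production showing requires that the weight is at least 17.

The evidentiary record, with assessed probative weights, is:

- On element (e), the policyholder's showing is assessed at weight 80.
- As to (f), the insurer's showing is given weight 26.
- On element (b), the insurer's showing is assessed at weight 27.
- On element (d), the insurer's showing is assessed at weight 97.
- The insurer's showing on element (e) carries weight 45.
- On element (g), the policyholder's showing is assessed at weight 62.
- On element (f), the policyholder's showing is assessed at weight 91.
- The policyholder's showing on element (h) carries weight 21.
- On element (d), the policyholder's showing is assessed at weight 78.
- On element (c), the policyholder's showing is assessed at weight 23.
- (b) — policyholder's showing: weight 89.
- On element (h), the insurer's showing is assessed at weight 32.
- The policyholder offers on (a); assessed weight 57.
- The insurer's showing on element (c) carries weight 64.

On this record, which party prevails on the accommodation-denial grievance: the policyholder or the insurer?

policyholder

— Issue I —
Stage I.1 — burden on policyholder; standard: the preponderance of the evidence (weight is at least 51).
    (a): 57 ≥ 51 [met]
    (b): 89 − 27 = 62 ≥ 51 [met]
  All elements met. The burden passes to the insurer.
Stage I.2 — burden on insurer; standard: a scintilla of evidence (weight exceeds 25).
    (c): 64 − 23 = 41 > 25 [met]
    (d): 97 − 78 = 19 ≤ 25 [not met]
  Not every element is met, so the insurer fails to carry Stage I.2.
So the policyholder prevails on this issue.
— Issue II —
Stage II.1 (policyholder, a preponderance, weight is at least 48): (f) net 91−26=65 ≥ 48 — meets; (g) 62 ≥ 48 — meets.
  Stage II.1 carried; the burden shifts to the insurer.
Stage II.2 (insurer, a production showing, weight is at least 17): (h) net 32−21=11 < 17 — fails.
  Not every element is met, so the insurer fails to carry Stage II.2.
The policyholder prevails on this issue.
Per-issue: Issue I → policyholder; Issue II → policyholder. The policyholder must prevail on at least one issue; overall, the policyholder prevails.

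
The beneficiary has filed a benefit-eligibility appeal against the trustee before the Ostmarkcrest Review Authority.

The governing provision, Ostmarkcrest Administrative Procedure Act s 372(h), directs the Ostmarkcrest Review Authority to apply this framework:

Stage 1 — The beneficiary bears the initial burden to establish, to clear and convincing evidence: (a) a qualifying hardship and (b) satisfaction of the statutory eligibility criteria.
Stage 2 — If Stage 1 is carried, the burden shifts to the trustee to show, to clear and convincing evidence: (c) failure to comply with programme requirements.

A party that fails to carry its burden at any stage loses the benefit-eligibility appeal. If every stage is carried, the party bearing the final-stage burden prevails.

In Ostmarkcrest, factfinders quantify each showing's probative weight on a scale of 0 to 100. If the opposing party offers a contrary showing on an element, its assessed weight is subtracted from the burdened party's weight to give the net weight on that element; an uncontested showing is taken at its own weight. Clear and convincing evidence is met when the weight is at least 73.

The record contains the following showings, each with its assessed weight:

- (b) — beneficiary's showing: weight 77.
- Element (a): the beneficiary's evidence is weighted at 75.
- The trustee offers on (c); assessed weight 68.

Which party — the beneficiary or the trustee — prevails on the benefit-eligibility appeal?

beneficiary

Stage 1 (beneficiary, clear and convincing evidence, weight is at least 73): (a) 75 ≥ 73 — meets; (b) 77 ≥ 73 — meets.
  Stage 1 is satisfied; the onus moves to the trustee.
Stage 2 (trustee, clear and convincing evidence, weight is at least 73): (c) 68 < 73 — fails.
  Stage 2 not carried; the trustee fails its burden.
So the beneficiary prevails.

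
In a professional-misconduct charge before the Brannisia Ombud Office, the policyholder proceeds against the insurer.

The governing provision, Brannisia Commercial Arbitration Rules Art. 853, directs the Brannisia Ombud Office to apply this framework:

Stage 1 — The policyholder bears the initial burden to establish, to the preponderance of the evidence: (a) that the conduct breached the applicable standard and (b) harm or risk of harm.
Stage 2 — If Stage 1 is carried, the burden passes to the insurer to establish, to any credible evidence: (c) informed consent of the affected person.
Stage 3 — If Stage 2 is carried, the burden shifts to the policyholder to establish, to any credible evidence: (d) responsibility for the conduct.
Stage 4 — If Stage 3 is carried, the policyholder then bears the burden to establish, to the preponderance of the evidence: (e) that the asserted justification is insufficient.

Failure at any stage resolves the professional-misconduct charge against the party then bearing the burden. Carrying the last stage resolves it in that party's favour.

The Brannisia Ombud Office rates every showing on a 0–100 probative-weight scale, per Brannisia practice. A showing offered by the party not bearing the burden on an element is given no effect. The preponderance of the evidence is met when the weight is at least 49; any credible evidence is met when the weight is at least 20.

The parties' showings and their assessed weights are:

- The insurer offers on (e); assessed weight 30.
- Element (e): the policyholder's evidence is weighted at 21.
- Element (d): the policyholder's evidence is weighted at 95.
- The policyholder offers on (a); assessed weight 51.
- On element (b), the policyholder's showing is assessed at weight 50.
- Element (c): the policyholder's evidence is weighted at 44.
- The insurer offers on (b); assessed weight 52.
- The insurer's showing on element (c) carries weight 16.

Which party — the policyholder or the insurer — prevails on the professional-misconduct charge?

policyholder

Stage 1 — burden on policyholder; standard: the preponderance of the evidence (weight is at least 49).
    (a): 51 ≥ 49 [met]
    (b): 50 (insurer's 52 disregarded) ≥ 49 [met]
  Stage 1 is satisfied; the onus moves to the insurer.
Stage 2 — burden on insurer; standard: any credible evidence (weight is at least 20).
    (c): 16 (policyholder's 44 disregarded) < 20 [not met]
  Not every element is met, so the insurer fails to carry Stage 2.
The policyholder prevails.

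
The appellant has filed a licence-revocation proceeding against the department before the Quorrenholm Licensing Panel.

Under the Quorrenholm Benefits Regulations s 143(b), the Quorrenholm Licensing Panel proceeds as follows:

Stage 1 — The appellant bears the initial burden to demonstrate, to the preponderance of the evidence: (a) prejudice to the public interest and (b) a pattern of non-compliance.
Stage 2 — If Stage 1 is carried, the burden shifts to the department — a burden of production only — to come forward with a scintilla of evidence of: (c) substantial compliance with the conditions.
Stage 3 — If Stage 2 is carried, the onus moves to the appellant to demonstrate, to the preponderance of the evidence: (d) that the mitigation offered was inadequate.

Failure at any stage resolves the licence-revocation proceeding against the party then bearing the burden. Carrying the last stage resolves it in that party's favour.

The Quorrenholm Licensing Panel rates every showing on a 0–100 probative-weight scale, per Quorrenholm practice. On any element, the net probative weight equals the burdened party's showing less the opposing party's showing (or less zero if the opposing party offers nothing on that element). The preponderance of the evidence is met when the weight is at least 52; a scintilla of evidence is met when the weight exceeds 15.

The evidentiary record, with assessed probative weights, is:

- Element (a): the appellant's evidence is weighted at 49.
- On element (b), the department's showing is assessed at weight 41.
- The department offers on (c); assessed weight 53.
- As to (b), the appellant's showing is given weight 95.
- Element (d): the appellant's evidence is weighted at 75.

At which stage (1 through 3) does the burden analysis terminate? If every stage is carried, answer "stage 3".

stage 1

At Stage 1 the appellant must meet the preponderance of the evidence (weight is at least 52): on (a) the weight is 49, which does not reach 52, so (a) does not meet the standard; on (b) the weight is 95 less the opposing 41 gives net 54, ≥ 52, so (b) meets the standard.
  The appellant does not carry Stage 1.
So the department prevails.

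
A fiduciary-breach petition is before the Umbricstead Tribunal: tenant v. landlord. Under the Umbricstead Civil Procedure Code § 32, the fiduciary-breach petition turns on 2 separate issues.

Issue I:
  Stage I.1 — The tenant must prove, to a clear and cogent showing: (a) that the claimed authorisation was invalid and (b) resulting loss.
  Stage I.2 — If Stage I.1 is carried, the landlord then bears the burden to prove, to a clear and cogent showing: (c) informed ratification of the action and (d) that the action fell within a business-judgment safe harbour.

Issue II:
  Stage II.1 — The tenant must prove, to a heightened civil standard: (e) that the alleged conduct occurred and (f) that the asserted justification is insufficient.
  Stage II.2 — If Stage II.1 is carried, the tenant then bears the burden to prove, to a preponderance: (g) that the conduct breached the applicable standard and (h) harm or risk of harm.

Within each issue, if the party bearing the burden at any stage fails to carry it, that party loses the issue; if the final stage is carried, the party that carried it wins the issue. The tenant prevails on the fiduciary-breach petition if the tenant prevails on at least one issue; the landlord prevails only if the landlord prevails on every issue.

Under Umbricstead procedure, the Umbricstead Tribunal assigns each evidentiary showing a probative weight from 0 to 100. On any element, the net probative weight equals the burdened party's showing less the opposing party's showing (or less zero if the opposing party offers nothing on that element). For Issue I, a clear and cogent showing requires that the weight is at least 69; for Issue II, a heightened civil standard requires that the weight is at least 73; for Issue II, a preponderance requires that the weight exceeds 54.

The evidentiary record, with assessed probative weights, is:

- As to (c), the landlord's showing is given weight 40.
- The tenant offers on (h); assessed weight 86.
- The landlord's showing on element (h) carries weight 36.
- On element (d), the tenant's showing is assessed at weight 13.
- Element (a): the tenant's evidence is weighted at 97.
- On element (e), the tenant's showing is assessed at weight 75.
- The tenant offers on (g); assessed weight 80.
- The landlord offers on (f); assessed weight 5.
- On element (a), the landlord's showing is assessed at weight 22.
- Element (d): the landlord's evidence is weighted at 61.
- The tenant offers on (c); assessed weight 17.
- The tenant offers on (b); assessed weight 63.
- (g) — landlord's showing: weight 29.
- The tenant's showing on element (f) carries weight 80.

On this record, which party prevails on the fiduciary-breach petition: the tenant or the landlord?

landlord

— Issue I —
At Stage I.1 the tenant must meet a clear and cogent showing (weight is at least 69): on (a) the weight is 97 less the opposing 22 gives net 75, which does reach 69, so (a) meets the standard; on (b) the weight is 63, which does not reach 69, so (b) does not meet the standard.
  Stage I.1 not carried; the tenant fails its burden.
So the landlord prevails on this issue.
— Issue II —
At Stage II.1 the tenant must meet a heightened civil standard (weight is at least 73): on (e) the weight is 75, ≥ 73, so (e) meets the standard; on (f) the weight is 80 less the opposing 5 gives net 75, ≥ 73, so (f) meets the standard.
  All elements met. The tenant retains the burden for Stage II.2.
At Stage II.2 the tenant must meet a preponderance (weight exceeds 54): on (g) the weight is 80 less the opposing 29 gives net 51, ≤ 54, so (g) does not meet the standard; on (h) the weight is 86 less the opposing 36 gives net 50, ≤ 54, so (h) does not meet the standard.
  The tenant does not carry Stage II.2.
The analysis ends at Stage II.2; the landlord prevails on this issue.
Per-issue: Issue I → landlord; Issue II → landlord. The tenant must prevail on at least one issue; overall, the landlord prevails.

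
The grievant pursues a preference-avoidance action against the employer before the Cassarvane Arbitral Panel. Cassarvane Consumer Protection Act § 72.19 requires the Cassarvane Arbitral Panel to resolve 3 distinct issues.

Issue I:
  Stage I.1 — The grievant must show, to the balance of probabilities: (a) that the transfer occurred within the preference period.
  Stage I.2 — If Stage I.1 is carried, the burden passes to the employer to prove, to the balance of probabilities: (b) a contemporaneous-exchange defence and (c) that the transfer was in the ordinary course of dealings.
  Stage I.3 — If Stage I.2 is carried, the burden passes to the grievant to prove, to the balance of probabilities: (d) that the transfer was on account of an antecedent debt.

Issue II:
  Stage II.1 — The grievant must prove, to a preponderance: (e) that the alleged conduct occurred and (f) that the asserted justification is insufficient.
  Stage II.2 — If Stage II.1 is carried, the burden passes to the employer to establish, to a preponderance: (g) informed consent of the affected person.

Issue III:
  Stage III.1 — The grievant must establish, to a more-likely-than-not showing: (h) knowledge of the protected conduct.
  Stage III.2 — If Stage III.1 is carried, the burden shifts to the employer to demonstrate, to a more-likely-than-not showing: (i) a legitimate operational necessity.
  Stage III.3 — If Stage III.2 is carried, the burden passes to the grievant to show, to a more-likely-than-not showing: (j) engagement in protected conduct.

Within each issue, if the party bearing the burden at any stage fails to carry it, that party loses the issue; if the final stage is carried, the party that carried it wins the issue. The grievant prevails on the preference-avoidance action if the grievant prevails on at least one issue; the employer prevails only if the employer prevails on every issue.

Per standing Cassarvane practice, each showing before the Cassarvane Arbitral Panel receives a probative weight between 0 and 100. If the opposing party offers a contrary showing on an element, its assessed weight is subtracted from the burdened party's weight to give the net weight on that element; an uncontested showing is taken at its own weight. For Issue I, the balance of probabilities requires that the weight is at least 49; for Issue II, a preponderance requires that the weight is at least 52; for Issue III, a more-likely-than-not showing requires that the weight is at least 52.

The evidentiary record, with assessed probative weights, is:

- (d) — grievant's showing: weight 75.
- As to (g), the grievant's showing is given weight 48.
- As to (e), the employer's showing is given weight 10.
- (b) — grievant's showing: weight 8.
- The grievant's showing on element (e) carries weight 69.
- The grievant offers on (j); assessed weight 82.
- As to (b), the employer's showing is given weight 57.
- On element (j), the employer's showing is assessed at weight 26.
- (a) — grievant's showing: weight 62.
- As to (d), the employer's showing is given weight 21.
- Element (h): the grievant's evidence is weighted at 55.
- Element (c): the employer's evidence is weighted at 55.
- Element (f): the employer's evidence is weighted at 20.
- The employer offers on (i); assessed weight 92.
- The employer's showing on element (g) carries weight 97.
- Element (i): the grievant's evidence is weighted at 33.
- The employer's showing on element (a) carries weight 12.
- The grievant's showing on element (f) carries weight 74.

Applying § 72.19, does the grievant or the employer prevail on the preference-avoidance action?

grievant

— Issue I —
Stage I.1 — burden on grievant; standard: the balance of probabilities (weight is at least 49).
    (a): 62 − 12 = 50 ≥ 49 [met]
  Stage I.1 carried; the burden shifts to the employer.
Stage I.2 — burden on employer; standard: the balance of probabilities (weight is at least 49).
    (b): 57 − 8 = 49 ≥ 49 [met]
    (c): 55 ≥ 49 [met]
  All elements met. The burden passes to the grievant.
Stage I.3 — burden on grievant; standard: the balance of probabilities (weight is at least 49).
    (d): 75 − 21 = 54 ≥ 49 [met]
  The grievant carries the last stage.
Every stage carried; the grievant prevails on this issue.
— Issue II —
At Stage II.1 the grievant must meet a preponderance (weight is at least 52): on (e) the weight is 69 less the opposing 10 gives net 59, ≥ 52, so (e) meets the standard; on (f) the weight is 74 less the opposing 20 gives net 54, ≥ 52, so (f) meets the standard.
  All elements met. The burden passes to the employer.
At Stage II.2 the employer must meet a preponderance (weight is at least 52): on (g) the weight is 97 less the opposing 48 gives net 49, < 52, so (g) does not meet the standard.
  The employer does not carry Stage II.2.
The analysis ends at Stage II.2; the grievant prevails on this issue.
— Issue III —
Stage III.1 — burden on grievant; standard: a more-likely-than-not showing (weight is at least 52).
    (h): 55 ≥ 52 [met]
  The grievant carries Stage III.1; the employer now bears the burden.
Stage III.2 — burden on employer; standard: a more-likely-than-not showing (weight is at least 52).
    (i): 92 − 33 = 59 ≥ 52 [met]
  Stage III.2 carried; the burden shifts to the grievant.
Stage III.3 — burden on grievant; standard: a more-likely-than-not showing (weight is at least 52).
    (j): 82 − 26 = 56 ≥ 52 [met]
  Stage III.3 carried; the final stage is satisfied.
Every stage carried; the grievant prevails on this issue.
Per-issue: Issue I → grievant; Issue II → grievant; Issue III → grievant. The grievant must prevail on at least one issue; overall, the grievant prevails.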